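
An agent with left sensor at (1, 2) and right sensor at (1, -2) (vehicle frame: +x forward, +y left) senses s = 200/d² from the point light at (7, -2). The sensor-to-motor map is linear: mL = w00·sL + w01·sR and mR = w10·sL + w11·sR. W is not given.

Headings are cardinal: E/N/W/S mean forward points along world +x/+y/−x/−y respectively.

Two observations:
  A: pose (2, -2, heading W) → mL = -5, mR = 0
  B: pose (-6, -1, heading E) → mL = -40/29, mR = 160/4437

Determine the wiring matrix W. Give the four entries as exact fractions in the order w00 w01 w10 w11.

0 -1 -1/2 1/2

obs A: pose=(2,-2,W) → sL=5, sR=5, mL=-5, mR=0
obs B: pose=(-6,-1,E) → sL=200/153, sR=40/29, mL=-40/29, mR=160/4437
sensor matrix S = [[5, 5], [200/153, 40/29]]; det S = 1600/4437
solve [mL_A; mL_B] = S·[w00; w01] and [mR_A; mR_B] = S·[w10; w11]:
  w00 = 0, w01 = -1, w10 = -1/2, w11 = 1/2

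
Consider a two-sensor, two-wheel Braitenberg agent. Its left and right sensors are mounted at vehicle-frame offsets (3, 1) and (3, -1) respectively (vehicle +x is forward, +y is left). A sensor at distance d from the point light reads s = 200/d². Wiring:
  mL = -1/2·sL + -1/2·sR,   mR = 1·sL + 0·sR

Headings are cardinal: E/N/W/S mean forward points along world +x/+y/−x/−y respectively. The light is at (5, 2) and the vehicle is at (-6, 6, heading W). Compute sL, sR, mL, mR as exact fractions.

left sensor world pos  = (-9, 5); dL² = 205
right sensor world pos = (-9, 7); dR² = 221
sL = 200/205 = 40/41
sR = 200/221 = 200/221
mL = -1/2·sL + -1/2·sR = -8520/9061
mR = 1·sL + 0·sR = 40/41

40/41 200/221 -8520/9061 40/41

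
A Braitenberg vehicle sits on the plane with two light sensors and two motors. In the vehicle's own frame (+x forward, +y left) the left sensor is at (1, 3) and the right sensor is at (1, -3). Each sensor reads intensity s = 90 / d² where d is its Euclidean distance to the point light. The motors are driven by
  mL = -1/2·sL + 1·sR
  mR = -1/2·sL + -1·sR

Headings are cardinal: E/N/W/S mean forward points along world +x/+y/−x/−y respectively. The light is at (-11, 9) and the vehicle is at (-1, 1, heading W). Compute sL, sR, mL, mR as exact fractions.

45/101 45/53 6705/10706 -11475/10706

left sensor world pos  = (-2, -2); dL² = 202
right sensor world pos = (-2, 4); dR² = 106
sL = 90/202 = 45/101
sR = 90/106 = 45/53
mL = -1/2·sL + 1·sR = 6705/10706
mR = -1/2·sL + -1·sR = -11475/10706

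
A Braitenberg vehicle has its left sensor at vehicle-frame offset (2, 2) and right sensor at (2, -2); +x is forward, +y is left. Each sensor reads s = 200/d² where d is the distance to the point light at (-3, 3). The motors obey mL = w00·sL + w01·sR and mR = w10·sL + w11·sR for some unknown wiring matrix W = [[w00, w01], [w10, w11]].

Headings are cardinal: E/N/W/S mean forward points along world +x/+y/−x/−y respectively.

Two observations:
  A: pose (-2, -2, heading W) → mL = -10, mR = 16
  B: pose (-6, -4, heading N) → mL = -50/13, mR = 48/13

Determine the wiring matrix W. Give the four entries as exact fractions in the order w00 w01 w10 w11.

obs A: pose=(-2,-2,W) → sL=4, sR=20, mL=-10, mR=16
obs B: pose=(-6,-4,N) → sL=4, sR=100/13, mL=-50/13, mR=48/13
sensor matrix S = [[4, 20], [4, 100/13]]; det S = -640/13
solve [mL_A; mL_B] = S·[w00; w01] and [mR_A; mR_B] = S·[w10; w11]:
  w00 = 0, w01 = -1/2, w10 = -1, w11 = 1

0 -1/2 -1 1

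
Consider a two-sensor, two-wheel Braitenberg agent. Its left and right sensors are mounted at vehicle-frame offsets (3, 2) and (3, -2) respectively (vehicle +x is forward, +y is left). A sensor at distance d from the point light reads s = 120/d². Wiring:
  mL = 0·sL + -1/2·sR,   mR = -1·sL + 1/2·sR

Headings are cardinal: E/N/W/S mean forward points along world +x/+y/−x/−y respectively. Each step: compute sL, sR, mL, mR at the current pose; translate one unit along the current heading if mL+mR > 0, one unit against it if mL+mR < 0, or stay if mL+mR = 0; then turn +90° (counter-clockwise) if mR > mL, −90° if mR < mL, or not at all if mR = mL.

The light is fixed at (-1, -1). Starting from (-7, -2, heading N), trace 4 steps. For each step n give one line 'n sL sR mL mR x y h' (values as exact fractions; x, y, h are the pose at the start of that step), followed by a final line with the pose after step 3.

0 30/17 6 -3 21/17 -7 -2 N
1 120/97 40/27 -20/27 -1300/2619 -7 -3 W
2 60/17 60/37 -30/37 -1710/629 -6 -3 S
3 120/73 24/13 -12/13 -684/949 -6 -2 W
final -5 -2 S

n=0: pose=(-7,-2,N); sL=30/17, sR=6; mL=-3, mR=21/17; mL+mR=-30/17 → advance -1; mR−mL=72/17 → turn +1·90°
n=1: pose=(-7,-3,W); sL=120/97, sR=40/27; mL=-20/27, mR=-1300/2619; mL+mR=-120/97 → advance -1; mR−mL=640/2619 → turn +1·90°
n=2: pose=(-6,-3,S); sL=60/17, sR=60/37; mL=-30/37, mR=-1710/629; mL+mR=-60/17 → advance -1; mR−mL=-1200/629 → turn -1·90°
n=3: pose=(-6,-2,W); sL=120/73, sR=24/13; mL=-12/13, mR=-684/949; mL+mR=-120/73 → advance -1; mR−mL=192/949 → turn +1·90°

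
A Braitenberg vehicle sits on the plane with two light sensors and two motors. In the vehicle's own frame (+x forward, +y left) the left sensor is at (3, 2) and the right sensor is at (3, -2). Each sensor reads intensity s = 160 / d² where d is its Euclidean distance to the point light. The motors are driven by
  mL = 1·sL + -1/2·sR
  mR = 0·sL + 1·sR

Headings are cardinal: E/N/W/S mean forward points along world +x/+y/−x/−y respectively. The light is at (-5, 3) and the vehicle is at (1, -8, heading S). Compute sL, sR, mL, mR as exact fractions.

left sensor world pos  = (3, -11); dL² = 260
right sensor world pos = (-1, -11); dR² = 212
sL = 160/260 = 8/13
sR = 160/212 = 40/53
mL = 1·sL + -1/2·sR = 164/689
mR = 0·sL + 1·sR = 40/53

8/13 40/53 164/689 40/53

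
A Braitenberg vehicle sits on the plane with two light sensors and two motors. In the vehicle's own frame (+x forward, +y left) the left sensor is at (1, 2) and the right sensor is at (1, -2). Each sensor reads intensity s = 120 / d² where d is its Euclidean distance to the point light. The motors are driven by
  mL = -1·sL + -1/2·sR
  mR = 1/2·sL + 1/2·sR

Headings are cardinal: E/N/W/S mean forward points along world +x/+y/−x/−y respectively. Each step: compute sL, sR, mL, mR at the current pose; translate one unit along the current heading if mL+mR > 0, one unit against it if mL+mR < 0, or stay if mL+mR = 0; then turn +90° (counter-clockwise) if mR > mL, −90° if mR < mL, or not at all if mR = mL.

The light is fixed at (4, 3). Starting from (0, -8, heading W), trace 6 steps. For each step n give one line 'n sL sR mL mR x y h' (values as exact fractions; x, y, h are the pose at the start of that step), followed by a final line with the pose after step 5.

0 60/97 60/53 -6090/5141 4500/5141 0 -8 W
1 24/29 120/169 -5796/4901 3768/4901 1 -8 S
2 30/17 30/37 -1365/629 810/629 1 -7 E
3 40/39 24/17 -1148/663 808/663 0 -7 N
4 60/97 60/53 -6090/5141 4500/5141 0 -8 W
5 24/29 120/169 -5796/4901 3768/4901 1 -8 S
final 1 -7 E

n=0: pose=(0,-8,W); sL=60/97, sR=60/53; mL=-6090/5141, mR=4500/5141; mL+mR=-30/97 → advance -1; mR−mL=10590/5141 → turn +1·90°
n=1: pose=(1,-8,S); sL=24/29, sR=120/169; mL=-5796/4901, mR=3768/4901; mL+mR=-12/29 → advance -1; mR−mL=9564/4901 → turn +1·90°
n=2: pose=(1,-7,E); sL=30/17, sR=30/37; mL=-1365/629, mR=810/629; mL+mR=-15/17 → advance -1; mR−mL=2175/629 → turn +1·90°
n=3: pose=(0,-7,N); sL=40/39, sR=24/17; mL=-1148/663, mR=808/663; mL+mR=-20/39 → advance -1; mR−mL=652/221 → turn +1·90°
n=4: pose=(0,-8,W); sL=60/97, sR=60/53; mL=-6090/5141, mR=4500/5141; mL+mR=-30/97 → advance -1; mR−mL=10590/5141 → turn +1·90°
n=5: pose=(1,-8,S); sL=24/29, sR=120/169; mL=-5796/4901, mR=3768/4901; mL+mR=-12/29 → advance -1; mR−mL=9564/4901 → turn +1·90°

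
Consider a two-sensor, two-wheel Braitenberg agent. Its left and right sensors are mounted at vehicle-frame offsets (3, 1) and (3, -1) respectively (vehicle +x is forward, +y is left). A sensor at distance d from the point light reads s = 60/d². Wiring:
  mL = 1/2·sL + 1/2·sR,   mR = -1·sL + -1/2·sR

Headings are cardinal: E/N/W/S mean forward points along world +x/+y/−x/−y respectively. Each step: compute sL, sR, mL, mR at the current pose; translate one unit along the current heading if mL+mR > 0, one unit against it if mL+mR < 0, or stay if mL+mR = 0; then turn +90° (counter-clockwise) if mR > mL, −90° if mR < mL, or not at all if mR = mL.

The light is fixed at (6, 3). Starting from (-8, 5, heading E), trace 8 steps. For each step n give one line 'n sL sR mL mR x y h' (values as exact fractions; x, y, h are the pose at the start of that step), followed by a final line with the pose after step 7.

n=0: pose=(-8,5,E); sL=6/13, sR=30/61; mL=378/793, mR=-561/793; mL+mR=-3/13 → advance -1; mR−mL=-939/793 → turn -1·90°
n=1: pose=(-9,5,S); sL=60/197, sR=60/257; mL=13620/50629, mR=-21330/50629; mL+mR=-30/197 → advance -1; mR−mL=-34950/50629 → turn -1·90°
n=2: pose=(-9,6,W); sL=15/82, sR=3/17; mL=501/2788, mR=-189/697; mL+mR=-15/164 → advance -1; mR−mL=-1257/2788 → turn -1·90°
n=3: pose=(-8,6,N); sL=20/87, sR=12/41; mL=932/3567, mR=-1342/3567; mL+mR=-10/87 → advance -1; mR−mL=-758/1189 → turn -1·90°
n=4: pose=(-8,5,E); sL=6/13, sR=30/61; mL=378/793, mR=-561/793; mL+mR=-3/13 → advance -1; mR−mL=-939/793 → turn -1·90°
n=5: pose=(-9,5,S); sL=60/197, sR=60/257; mL=13620/50629, mR=-21330/50629; mL+mR=-30/197 → advance -1; mR−mL=-34950/50629 → turn -1·90°
n=6: pose=(-9,6,W); sL=15/82, sR=3/17; mL=501/2788, mR=-189/697; mL+mR=-15/164 → advance -1; mR−mL=-1257/2788 → turn -1·90°
n=7: pose=(-8,6,N); sL=20/87, sR=12/41; mL=932/3567, mR=-1342/3567; mL+mR=-10/87 → advance -1; mR−mL=-758/1189 → turn -1·90°

0 6/13 30/61 378/793 -561/793 -8 5 E
1 60/197 60/257 13620/50629 -21330/50629 -9 5 S
2 15/82 3/17 501/2788 -189/697 -9 6 W
3 20/87 12/41 932/3567 -1342/3567 -8 6 N
4 6/13 30/61 378/793 -561/793 -8 5 E
5 60/197 60/257 13620/50629 -21330/50629 -9 5 S
6 15/82 3/17 501/2788 -189/697 -9 6 W
7 20/87 12/41 932/3567 -1342/3567 -8 6 N
final -8 5 E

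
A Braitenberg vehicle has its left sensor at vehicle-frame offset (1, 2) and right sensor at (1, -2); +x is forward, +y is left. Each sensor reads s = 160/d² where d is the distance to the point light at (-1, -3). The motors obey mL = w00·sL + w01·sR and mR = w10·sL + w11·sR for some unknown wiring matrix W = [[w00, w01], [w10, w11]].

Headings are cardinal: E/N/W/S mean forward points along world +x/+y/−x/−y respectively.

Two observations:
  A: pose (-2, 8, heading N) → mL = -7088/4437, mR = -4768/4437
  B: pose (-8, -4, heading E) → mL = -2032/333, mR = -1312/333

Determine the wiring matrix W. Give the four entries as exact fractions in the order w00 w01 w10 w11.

-1 -1/2 -1/2 -1/2

obs A: pose=(-2,8,N) → sL=160/153, sR=32/29, mL=-7088/4437, mR=-4768/4437
obs B: pose=(-8,-4,E) → sL=160/37, sR=32/9, mL=-2032/333, mR=-1312/333
sensor matrix S = [[160/153, 32/29], [160/37, 32/9]]; det S = -1556480/1477521
solve [mL_A; mL_B] = S·[w00; w01] and [mR_A; mR_B] = S·[w10; w11]:
  w00 = -1, w01 = -1/2, w10 = -1/2, w11 = -1/2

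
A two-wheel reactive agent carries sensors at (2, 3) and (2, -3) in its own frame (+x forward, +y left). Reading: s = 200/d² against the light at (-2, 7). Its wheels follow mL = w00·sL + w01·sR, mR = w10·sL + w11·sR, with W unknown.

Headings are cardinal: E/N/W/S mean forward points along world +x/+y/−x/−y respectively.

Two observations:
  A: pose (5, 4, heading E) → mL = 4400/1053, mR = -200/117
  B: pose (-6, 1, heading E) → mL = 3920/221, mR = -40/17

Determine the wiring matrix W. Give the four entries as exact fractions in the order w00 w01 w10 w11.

obs A: pose=(5,4,E) → sL=200/81, sR=200/117, mL=4400/1053, mR=-200/117
obs B: pose=(-6,1,E) → sL=200/13, sR=40/17, mL=3920/221, mR=-40/17
sensor matrix S = [[200/81, 200/117], [200/13, 40/17]]; det S = -4768000/232713
solve [mL_A; mL_B] = S·[w00; w01] and [mR_A; mR_B] = S·[w10; w11]:
  w00 = 1, w01 = 1, w10 = 0, w11 = -1

1 1 0 -1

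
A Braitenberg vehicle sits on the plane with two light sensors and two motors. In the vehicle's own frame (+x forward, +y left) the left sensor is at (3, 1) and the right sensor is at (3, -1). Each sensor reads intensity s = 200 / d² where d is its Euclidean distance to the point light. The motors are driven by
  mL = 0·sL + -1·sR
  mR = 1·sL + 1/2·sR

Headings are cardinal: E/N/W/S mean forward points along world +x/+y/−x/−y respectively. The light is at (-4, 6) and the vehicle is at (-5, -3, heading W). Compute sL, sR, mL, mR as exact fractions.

left sensor world pos  = (-8, -4); dL² = 116
right sensor world pos = (-8, -2); dR² = 80
sL = 200/116 = 50/29
sR = 200/80 = 5/2
mL = 0·sL + -1·sR = -5/2
mR = 1·sL + 1/2·sR = 345/116

50/29 5/2 -5/2 345/116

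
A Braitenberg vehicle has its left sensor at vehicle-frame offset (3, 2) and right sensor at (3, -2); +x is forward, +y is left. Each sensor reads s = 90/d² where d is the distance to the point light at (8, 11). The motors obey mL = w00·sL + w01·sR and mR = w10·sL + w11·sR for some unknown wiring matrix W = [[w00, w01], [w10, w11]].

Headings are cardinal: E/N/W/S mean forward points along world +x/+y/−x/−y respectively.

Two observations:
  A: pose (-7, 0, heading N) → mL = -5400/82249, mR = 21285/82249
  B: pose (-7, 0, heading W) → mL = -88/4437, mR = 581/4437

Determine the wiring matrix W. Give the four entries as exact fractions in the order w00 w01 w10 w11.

obs A: pose=(-7,0,N) → sL=90/353, sR=90/233, mL=-5400/82249, mR=21285/82249
obs B: pose=(-7,0,W) → sL=90/493, sR=2/9, mL=-88/4437, mR=581/4437
sensor matrix S = [[90/353, 90/233], [90/493, 2/9]]; det S = -561920/40548757
solve [mL_A; mL_B] = S·[w00; w01] and [mR_A; mR_B] = S·[w10; w11]:
  w00 = 1/2, w01 = -1/2, w10 = -1/2, w11 = 1

1/2 -1/2 -1/2 1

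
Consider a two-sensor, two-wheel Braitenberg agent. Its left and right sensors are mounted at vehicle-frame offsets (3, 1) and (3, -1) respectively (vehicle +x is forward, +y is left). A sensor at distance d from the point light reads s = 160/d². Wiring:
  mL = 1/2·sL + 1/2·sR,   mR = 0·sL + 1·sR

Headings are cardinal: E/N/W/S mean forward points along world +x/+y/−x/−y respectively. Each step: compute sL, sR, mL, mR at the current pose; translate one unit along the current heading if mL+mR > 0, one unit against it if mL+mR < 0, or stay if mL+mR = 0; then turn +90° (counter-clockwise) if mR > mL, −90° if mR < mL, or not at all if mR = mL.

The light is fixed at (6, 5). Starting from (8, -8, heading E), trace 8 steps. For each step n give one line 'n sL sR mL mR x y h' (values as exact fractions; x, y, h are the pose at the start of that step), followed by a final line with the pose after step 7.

0 160/169 160/221 2400/2873 160/221 8 -8 E
1 10/17 8/13 133/221 8/13 9 -8 S
2 32/41 160/261 7456/10701 160/261 9 -9 E
3 80/157 80/149 12240/23393 80/149 10 -9 S
4 32/49 32/61 1760/2989 32/61 10 -10 E
5 4/9 8/17 70/153 8/17 11 -10 S
6 160/289 160/353 51360/102017 160/353 11 -11 E
7 16/41 80/193 3184/7913 80/193 12 -11 S
final 12 -12 E

n=0: pose=(8,-8,E); sL=160/169, sR=160/221; mL=2400/2873, mR=160/221; mL+mR=4480/2873 → advance +1; mR−mL=-320/2873 → turn -1·90°
n=1: pose=(9,-8,S); sL=10/17, sR=8/13; mL=133/221, mR=8/13; mL+mR=269/221 → advance +1; mR−mL=3/221 → turn +1·90°
n=2: pose=(9,-9,E); sL=32/41, sR=160/261; mL=7456/10701, mR=160/261; mL+mR=4672/3567 → advance +1; mR−mL=-896/10701 → turn -1·90°
n=3: pose=(10,-9,S); sL=80/157, sR=80/149; mL=12240/23393, mR=80/149; mL+mR=24800/23393 → advance +1; mR−mL=320/23393 → turn +1·90°
n=4: pose=(10,-10,E); sL=32/49, sR=32/61; mL=1760/2989, mR=32/61; mL+mR=3328/2989 → advance +1; mR−mL=-192/2989 → turn -1·90°
n=5: pose=(11,-10,S); sL=4/9, sR=8/17; mL=70/153, mR=8/17; mL+mR=142/153 → advance +1; mR−mL=2/153 → turn +1·90°
n=6: pose=(11,-11,E); sL=160/289, sR=160/353; mL=51360/102017, mR=160/353; mL+mR=97600/102017 → advance +1; mR−mL=-5120/102017 → turn -1·90°
n=7: pose=(12,-11,S); sL=16/41, sR=80/193; mL=3184/7913, mR=80/193; mL+mR=6464/7913 → advance +1; mR−mL=96/7913 → turn +1·90°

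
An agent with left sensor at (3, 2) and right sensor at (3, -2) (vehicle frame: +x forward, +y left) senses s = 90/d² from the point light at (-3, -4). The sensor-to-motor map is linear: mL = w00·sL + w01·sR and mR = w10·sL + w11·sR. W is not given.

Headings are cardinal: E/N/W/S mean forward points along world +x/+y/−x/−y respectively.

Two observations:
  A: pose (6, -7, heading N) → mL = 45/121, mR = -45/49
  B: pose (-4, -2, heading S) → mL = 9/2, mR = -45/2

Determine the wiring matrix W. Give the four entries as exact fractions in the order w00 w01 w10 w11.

0 1/2 -1/2 0

obs A: pose=(6,-7,N) → sL=90/49, sR=90/121, mL=45/121, mR=-45/49
obs B: pose=(-4,-2,S) → sL=45, sR=9, mL=9/2, mR=-45/2
sensor matrix S = [[90/49, 90/121], [45, 9]]; det S = -100440/5929
solve [mL_A; mL_B] = S·[w00; w01] and [mR_A; mR_B] = S·[w10; w11]:
  w00 = 0, w01 = 1/2, w10 = -1/2, w11 = 0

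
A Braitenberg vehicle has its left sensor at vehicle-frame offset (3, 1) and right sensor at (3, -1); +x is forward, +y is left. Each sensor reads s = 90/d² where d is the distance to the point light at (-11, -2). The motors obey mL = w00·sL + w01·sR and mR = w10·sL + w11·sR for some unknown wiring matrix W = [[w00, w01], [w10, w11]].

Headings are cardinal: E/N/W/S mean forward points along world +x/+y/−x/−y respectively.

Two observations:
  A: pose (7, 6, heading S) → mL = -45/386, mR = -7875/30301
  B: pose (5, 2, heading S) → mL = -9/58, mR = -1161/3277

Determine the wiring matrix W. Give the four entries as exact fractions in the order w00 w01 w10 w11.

obs A: pose=(7,6,S) → sL=45/193, sR=45/157, mL=-45/386, mR=-7875/30301
obs B: pose=(5,2,S) → sL=9/29, sR=45/113, mL=-9/58, mR=-1161/3277
sensor matrix S = [[45/193, 45/157], [9/29, 45/113]]; det S = 387180/99296377
solve [mL_A; mL_B] = S·[w00; w01] and [mR_A; mR_B] = S·[w10; w11]:
  w00 = -1/2, w01 = 0, w10 = -1/2, w11 = -1/2

-1/2 0 -1/2 -1/2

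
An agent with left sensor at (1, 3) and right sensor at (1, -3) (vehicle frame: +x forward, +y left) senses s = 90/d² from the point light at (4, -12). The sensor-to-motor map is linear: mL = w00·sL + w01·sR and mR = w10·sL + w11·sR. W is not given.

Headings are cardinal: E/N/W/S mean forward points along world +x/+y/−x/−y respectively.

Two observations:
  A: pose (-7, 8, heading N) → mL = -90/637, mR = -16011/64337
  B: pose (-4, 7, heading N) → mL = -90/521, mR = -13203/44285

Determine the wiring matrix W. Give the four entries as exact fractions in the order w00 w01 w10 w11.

obs A: pose=(-7,8,N) → sL=90/637, sR=18/101, mL=-90/637, mR=-16011/64337
obs B: pose=(-4,7,N) → sL=90/521, sR=18/85, mL=-90/521, mR=-13203/44285
sensor matrix S = [[90/637, 18/101], [90/521, 18/85]]; det S = -493776/569832809
solve [mL_A; mL_B] = S·[w00; w01] and [mR_A; mR_B] = S·[w10; w11]:
  w00 = -1, w01 = 0, w10 = -1/2, w11 = -1

-1 0 -1/2 -1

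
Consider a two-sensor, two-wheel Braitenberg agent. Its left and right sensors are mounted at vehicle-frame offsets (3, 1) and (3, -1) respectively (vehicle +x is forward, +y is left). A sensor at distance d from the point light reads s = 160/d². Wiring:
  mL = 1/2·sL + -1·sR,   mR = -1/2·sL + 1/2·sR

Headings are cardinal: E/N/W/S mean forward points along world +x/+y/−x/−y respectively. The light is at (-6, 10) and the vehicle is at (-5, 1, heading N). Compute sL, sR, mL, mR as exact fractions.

40/9 4 -16/9 -2/9

left sensor world pos  = (-6, 4); dL² = 36
right sensor world pos = (-4, 4); dR² = 40
sL = 160/36 = 40/9
sR = 160/40 = 4
mL = 1/2·sL + -1·sR = -16/9
mR = -1/2·sL + 1/2·sR = -2/9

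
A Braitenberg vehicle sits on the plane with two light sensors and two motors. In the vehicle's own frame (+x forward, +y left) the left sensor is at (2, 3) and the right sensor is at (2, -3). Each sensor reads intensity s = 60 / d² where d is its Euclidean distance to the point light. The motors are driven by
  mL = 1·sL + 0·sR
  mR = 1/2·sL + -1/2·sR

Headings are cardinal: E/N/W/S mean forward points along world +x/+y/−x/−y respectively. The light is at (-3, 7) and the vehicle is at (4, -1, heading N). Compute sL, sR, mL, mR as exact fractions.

15/13 15/34 15/13 315/884

left sensor world pos  = (1, 1); dL² = 52
right sensor world pos = (7, 1); dR² = 136
sL = 60/52 = 15/13
sR = 60/136 = 15/34
mL = 1·sL + 0·sR = 15/13
mR = 1/2·sL + -1/2·sR = 315/884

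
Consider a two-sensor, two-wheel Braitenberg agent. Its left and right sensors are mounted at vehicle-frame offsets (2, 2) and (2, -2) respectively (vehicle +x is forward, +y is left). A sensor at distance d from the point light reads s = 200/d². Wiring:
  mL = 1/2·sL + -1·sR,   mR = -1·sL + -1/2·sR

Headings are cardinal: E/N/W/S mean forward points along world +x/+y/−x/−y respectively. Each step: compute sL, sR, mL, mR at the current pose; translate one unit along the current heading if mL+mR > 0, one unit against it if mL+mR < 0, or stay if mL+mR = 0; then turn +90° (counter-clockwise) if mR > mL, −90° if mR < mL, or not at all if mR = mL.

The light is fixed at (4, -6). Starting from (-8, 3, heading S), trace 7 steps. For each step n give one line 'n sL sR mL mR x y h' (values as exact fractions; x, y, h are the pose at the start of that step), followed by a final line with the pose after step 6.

0 200/149 40/49 -1060/7301 -12780/7301 -8 3 S
1 10/13 10/17 -45/221 -235/221 -8 4 W
2 200/313 8/9 -1604/2817 -3052/2817 -7 4 N
3 100/101 20/13 -1370/1313 -2310/1313 -7 3 E
4 200/149 40/49 -1060/7301 -12780/7301 -8 3 S
5 10/13 10/17 -45/221 -235/221 -8 4 W
6 200/313 8/9 -1604/2817 -3052/2817 -7 4 N
final -7 3 E

n=0: pose=(-8,3,S); sL=200/149, sR=40/49; mL=-1060/7301, mR=-12780/7301; mL+mR=-13840/7301 → advance -1; mR−mL=-11720/7301 → turn -1·90°
n=1: pose=(-8,4,W); sL=10/13, sR=10/17; mL=-45/221, mR=-235/221; mL+mR=-280/221 → advance -1; mR−mL=-190/221 → turn -1·90°
n=2: pose=(-7,4,N); sL=200/313, sR=8/9; mL=-1604/2817, mR=-3052/2817; mL+mR=-1552/939 → advance -1; mR−mL=-1448/2817 → turn -1·90°
n=3: pose=(-7,3,E); sL=100/101, sR=20/13; mL=-1370/1313, mR=-2310/1313; mL+mR=-3680/1313 → advance -1; mR−mL=-940/1313 → turn -1·90°
n=4: pose=(-8,3,S); sL=200/149, sR=40/49; mL=-1060/7301, mR=-12780/7301; mL+mR=-13840/7301 → advance -1; mR−mL=-11720/7301 → turn -1·90°
n=5: pose=(-8,4,W); sL=10/13, sR=10/17; mL=-45/221, mR=-235/221; mL+mR=-280/221 → advance -1; mR−mL=-190/221 → turn -1·90°
n=6: pose=(-7,4,N); sL=200/313, sR=8/9; mL=-1604/2817, mR=-3052/2817; mL+mR=-1552/939 → advance -1; mR−mL=-1448/2817 → turn -1·90°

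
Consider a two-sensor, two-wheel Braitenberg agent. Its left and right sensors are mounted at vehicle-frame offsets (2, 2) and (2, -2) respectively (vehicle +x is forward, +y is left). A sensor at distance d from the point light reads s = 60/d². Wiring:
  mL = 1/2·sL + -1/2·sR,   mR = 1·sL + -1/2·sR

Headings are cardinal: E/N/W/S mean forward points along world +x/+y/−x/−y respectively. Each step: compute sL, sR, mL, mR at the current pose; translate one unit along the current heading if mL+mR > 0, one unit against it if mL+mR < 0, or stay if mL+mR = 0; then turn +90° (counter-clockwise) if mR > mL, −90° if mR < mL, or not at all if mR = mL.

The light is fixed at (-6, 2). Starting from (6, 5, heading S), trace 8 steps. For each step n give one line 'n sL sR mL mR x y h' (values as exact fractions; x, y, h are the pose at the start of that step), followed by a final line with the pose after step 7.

0 60/197 60/101 -2880/19897 150/19897 6 5 S
1 15/58 3/10 -3/145 63/580 6 6 E
2 60/157 20/87 1040/13659 3650/13659 7 6 N
3 6/13 6/17 12/221 63/221 7 7 W
4 12/41 60/109 -576/4469 78/4469 6 7 S
5 3/13 15/53 -18/689 123/1378 6 8 E
6 12/37 60/289 624/10693 2358/10693 7 8 N
7 30/73 30/101 420/7373 1935/7373 7 9 W
final 6 9 S

n=0: pose=(6,5,S); sL=60/197, sR=60/101; mL=-2880/19897, mR=150/19897; mL+mR=-2730/19897 → advance -1; mR−mL=30/197 → turn +1·90°
n=1: pose=(6,6,E); sL=15/58, sR=3/10; mL=-3/145, mR=63/580; mL+mR=51/580 → advance +1; mR−mL=15/116 → turn +1·90°
n=2: pose=(7,6,N); sL=60/157, sR=20/87; mL=1040/13659, mR=3650/13659; mL+mR=4690/13659 → advance +1; mR−mL=30/157 → turn +1·90°
n=3: pose=(7,7,W); sL=6/13, sR=6/17; mL=12/221, mR=63/221; mL+mR=75/221 → advance +1; mR−mL=3/13 → turn +1·90°
n=4: pose=(6,7,S); sL=12/41, sR=60/109; mL=-576/4469, mR=78/4469; mL+mR=-498/4469 → advance -1; mR−mL=6/41 → turn +1·90°
n=5: pose=(6,8,E); sL=3/13, sR=15/53; mL=-18/689, mR=123/1378; mL+mR=87/1378 → advance +1; mR−mL=3/26 → turn +1·90°
n=6: pose=(7,8,N); sL=12/37, sR=60/289; mL=624/10693, mR=2358/10693; mL+mR=2982/10693 → advance +1; mR−mL=6/37 → turn +1·90°
n=7: pose=(7,9,W); sL=30/73, sR=30/101; mL=420/7373, mR=1935/7373; mL+mR=2355/7373 → advance +1; mR−mL=15/73 → turn +1·90°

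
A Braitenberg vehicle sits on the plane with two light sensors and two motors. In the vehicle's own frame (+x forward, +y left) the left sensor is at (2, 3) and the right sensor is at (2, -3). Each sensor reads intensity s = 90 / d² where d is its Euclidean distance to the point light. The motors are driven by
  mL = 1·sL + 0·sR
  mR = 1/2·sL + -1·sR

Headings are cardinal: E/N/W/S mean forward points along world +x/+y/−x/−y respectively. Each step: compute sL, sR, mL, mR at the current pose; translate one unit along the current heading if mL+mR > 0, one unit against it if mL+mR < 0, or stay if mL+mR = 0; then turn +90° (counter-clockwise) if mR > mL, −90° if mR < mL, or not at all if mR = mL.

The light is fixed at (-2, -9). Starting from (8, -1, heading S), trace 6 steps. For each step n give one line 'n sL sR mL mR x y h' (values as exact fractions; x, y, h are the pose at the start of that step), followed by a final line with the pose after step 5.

0 18/41 18/17 18/41 -585/697 8 -1 S
1 9/10 45/104 9/10 9/520 8 0 W
2 90/157 18/53 90/157 -441/8321 7 0 N
3 9/29 9/17 9/29 -369/986 7 1 E
4 18/37 90/89 18/37 -2529/3293 6 1 S
5 9/10 45/116 9/10 9/145 6 2 W
final 5 2 N

n=0: pose=(8,-1,S); sL=18/41, sR=18/17; mL=18/41, mR=-585/697; mL+mR=-279/697 → advance -1; mR−mL=-891/697 → turn -1·90°
n=1: pose=(8,0,W); sL=9/10, sR=45/104; mL=9/10, mR=9/520; mL+mR=477/520 → advance +1; mR−mL=-459/520 → turn -1·90°
n=2: pose=(7,0,N); sL=90/157, sR=18/53; mL=90/157, mR=-441/8321; mL+mR=4329/8321 → advance +1; mR−mL=-5211/8321 → turn -1·90°
n=3: pose=(7,1,E); sL=9/29, sR=9/17; mL=9/29, mR=-369/986; mL+mR=-63/986 → advance -1; mR−mL=-675/986 → turn -1·90°
n=4: pose=(6,1,S); sL=18/37, sR=90/89; mL=18/37, mR=-2529/3293; mL+mR=-927/3293 → advance -1; mR−mL=-4131/3293 → turn -1·90°
n=5: pose=(6,2,W); sL=9/10, sR=45/116; mL=9/10, mR=9/145; mL+mR=279/290 → advance +1; mR−mL=-243/290 → turn -1·90°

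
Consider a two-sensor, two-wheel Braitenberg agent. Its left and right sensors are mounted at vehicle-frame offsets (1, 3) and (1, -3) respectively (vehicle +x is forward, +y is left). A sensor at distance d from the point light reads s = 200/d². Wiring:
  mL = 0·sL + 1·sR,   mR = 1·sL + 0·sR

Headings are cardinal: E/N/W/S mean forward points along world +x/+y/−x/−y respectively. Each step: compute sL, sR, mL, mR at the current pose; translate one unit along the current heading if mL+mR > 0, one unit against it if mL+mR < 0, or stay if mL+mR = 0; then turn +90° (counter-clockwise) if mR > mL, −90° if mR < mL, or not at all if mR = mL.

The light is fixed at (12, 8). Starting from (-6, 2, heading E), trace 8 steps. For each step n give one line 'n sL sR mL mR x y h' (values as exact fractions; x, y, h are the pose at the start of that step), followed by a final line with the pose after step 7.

n=0: pose=(-6,2,E); sL=100/149, sR=20/37; mL=20/37, mR=100/149; mL+mR=6680/5513 → advance +1; mR−mL=720/5513 → turn +1·90°
n=1: pose=(-5,2,N); sL=8/17, sR=200/221; mL=200/221, mR=8/17; mL+mR=304/221 → advance +1; mR−mL=-96/221 → turn -1·90°
n=2: pose=(-5,3,E); sL=10/13, sR=5/8; mL=5/8, mR=10/13; mL+mR=145/104 → advance +1; mR−mL=15/104 → turn +1·90°
n=3: pose=(-4,3,N); sL=200/377, sR=40/37; mL=40/37, mR=200/377; mL+mR=22480/13949 → advance +1; mR−mL=-7680/13949 → turn -1·90°
n=4: pose=(-4,4,E); sL=100/113, sR=100/137; mL=100/137, mR=100/113; mL+mR=25000/15481 → advance +1; mR−mL=2400/15481 → turn +1·90°
n=5: pose=(-3,4,N); sL=200/333, sR=200/153; mL=200/153, mR=200/333; mL+mR=1200/629 → advance +1; mR−mL=-4000/5661 → turn -1·90°
n=6: pose=(-3,5,E); sL=50/49, sR=25/29; mL=25/29, mR=50/49; mL+mR=2675/1421 → advance +1; mR−mL=225/1421 → turn +1·90°
n=7: pose=(-2,5,N); sL=200/293, sR=8/5; mL=8/5, mR=200/293; mL+mR=3344/1465 → advance +1; mR−mL=-1344/1465 → turn -1·90°

0 100/149 20/37 20/37 100/149 -6 2 E
1 8/17 200/221 200/221 8/17 -5 2 N
2 10/13 5/8 5/8 10/13 -5 3 E
3 200/377 40/37 40/37 200/377 -4 3 N
4 100/113 100/137 100/137 100/113 -4 4 E
5 200/333 200/153 200/153 200/333 -3 4 N
6 50/49 25/29 25/29 50/49 -3 5 E
7 200/293 8/5 8/5 200/293 -2 5 N
final -2 6 E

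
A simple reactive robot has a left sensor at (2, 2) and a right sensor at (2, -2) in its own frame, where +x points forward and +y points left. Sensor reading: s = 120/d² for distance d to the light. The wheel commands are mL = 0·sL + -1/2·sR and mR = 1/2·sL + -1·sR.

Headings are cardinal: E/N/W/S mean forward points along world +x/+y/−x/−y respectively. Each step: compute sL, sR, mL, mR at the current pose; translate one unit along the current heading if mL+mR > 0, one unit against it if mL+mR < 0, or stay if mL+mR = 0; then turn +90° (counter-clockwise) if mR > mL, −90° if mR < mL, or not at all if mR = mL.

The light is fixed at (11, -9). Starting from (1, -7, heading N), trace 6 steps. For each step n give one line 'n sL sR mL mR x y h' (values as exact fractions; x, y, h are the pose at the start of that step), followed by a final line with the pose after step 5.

n=0: pose=(1,-7,N); sL=3/4, sR=3/2; mL=-3/4, mR=-9/8; mL+mR=-15/8 → advance -1; mR−mL=-3/8 → turn -1·90°
n=1: pose=(1,-8,E); sL=120/73, sR=24/13; mL=-12/13, mR=-972/949; mL+mR=-1848/949 → advance -1; mR−mL=-96/949 → turn -1·90°
n=2: pose=(0,-8,S); sL=60/41, sR=12/17; mL=-6/17, mR=18/697; mL+mR=-228/697 → advance -1; mR−mL=264/697 → turn +1·90°
n=3: pose=(0,-7,E); sL=120/97, sR=40/27; mL=-20/27, mR=-2260/2619; mL+mR=-1400/873 → advance -1; mR−mL=-320/2619 → turn -1·90°
n=4: pose=(-1,-7,S); sL=6/5, sR=30/49; mL=-15/49, mR=-3/245; mL+mR=-78/245 → advance -1; mR−mL=72/245 → turn +1·90°
n=5: pose=(-1,-6,E); sL=24/25, sR=120/101; mL=-60/101, mR=-1788/2525; mL+mR=-3288/2525 → advance -1; mR−mL=-288/2525 → turn -1·90°

0 3/4 3/2 -3/4 -9/8 1 -7 N
1 120/73 24/13 -12/13 -972/949 1 -8 E
2 60/41 12/17 -6/17 18/697 0 -8 S
3 120/97 40/27 -20/27 -2260/2619 0 -7 E
4 6/5 30/49 -15/49 -3/245 -1 -7 S
5 24/25 120/101 -60/101 -1788/2525 -1 -6 E
final -2 -6 S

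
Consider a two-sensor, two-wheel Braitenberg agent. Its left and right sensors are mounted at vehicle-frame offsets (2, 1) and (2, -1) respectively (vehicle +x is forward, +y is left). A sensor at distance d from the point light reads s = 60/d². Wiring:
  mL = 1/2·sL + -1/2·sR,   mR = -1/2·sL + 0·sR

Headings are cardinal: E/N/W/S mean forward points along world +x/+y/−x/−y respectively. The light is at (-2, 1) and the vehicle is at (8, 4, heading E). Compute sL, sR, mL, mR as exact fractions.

3/8 15/37 -9/592 -3/16

left sensor world pos  = (10, 5); dL² = 160
right sensor world pos = (10, 3); dR² = 148
sL = 60/160 = 3/8
sR = 60/148 = 15/37
mL = 1/2·sL + -1/2·sR = -9/592
mR = -1/2·sL + 0·sR = -3/16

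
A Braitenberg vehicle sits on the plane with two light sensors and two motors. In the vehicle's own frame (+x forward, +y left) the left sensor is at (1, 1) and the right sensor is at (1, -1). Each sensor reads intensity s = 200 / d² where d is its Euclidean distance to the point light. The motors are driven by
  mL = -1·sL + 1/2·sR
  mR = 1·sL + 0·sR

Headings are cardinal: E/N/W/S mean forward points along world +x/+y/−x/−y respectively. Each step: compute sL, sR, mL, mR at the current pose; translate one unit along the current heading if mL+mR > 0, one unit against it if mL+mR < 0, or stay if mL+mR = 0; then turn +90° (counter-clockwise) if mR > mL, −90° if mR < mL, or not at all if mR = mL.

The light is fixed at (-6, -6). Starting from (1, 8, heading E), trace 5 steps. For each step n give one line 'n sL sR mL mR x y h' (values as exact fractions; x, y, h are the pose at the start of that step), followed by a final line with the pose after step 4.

0 200/289 200/233 -17700/67337 200/289 1 8 E
1 100/137 100/153 -8450/20961 100/137 2 8 N
2 40/49 40/61 -1460/2989 40/49 2 9 W
3 10/13 25/29 -255/754 10/13 1 9 S
4 200/289 200/233 -17700/67337 200/289 1 8 E
final 2 8 N

n=0: pose=(1,8,E); sL=200/289, sR=200/233; mL=-17700/67337, mR=200/289; mL+mR=100/233 → advance +1; mR−mL=64300/67337 → turn +1·90°
n=1: pose=(2,8,N); sL=100/137, sR=100/153; mL=-8450/20961, mR=100/137; mL+mR=50/153 → advance +1; mR−mL=23750/20961 → turn +1·90°
n=2: pose=(2,9,W); sL=40/49, sR=40/61; mL=-1460/2989, mR=40/49; mL+mR=20/61 → advance +1; mR−mL=3900/2989 → turn +1·90°
n=3: pose=(1,9,S); sL=10/13, sR=25/29; mL=-255/754, mR=10/13; mL+mR=25/58 → advance +1; mR−mL=835/754 → turn +1·90°
n=4: pose=(1,8,E); sL=200/289, sR=200/233; mL=-17700/67337, mR=200/289; mL+mR=100/233 → advance +1; mR−mL=64300/67337 → turn +1·90°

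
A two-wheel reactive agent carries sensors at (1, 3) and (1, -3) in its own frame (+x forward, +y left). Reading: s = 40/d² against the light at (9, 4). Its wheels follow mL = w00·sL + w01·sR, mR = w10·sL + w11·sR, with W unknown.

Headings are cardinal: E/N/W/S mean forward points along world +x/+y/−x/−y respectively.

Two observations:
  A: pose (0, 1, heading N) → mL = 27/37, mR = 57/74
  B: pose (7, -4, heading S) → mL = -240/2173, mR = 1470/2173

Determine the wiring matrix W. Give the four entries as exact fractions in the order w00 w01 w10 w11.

-1 1 1 1/2

obs A: pose=(0,1,N) → sL=10/37, sR=1, mL=27/37, mR=57/74
obs B: pose=(7,-4,S) → sL=20/41, sR=20/53, mL=-240/2173, mR=1470/2173
sensor matrix S = [[10/37, 1], [20/41, 20/53]]; det S = -31020/80401
solve [mL_A; mL_B] = S·[w00; w01] and [mR_A; mR_B] = S·[w10; w11]:
  w00 = -1, w01 = 1, w10 = 1, w11 = 1/2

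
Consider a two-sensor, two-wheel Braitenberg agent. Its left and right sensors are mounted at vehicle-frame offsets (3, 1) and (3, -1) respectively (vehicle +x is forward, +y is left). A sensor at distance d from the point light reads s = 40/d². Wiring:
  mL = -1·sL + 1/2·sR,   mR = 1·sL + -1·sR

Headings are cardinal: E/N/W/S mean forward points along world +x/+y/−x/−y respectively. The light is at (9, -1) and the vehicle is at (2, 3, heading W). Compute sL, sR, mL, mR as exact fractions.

left sensor world pos  = (-1, 2); dL² = 109
right sensor world pos = (-1, 4); dR² = 125
sL = 40/109 = 40/109
sR = 40/125 = 8/25
mL = -1·sL + 1/2·sR = -564/2725
mR = 1·sL + -1·sR = 128/2725

40/109 8/25 -564/2725 128/2725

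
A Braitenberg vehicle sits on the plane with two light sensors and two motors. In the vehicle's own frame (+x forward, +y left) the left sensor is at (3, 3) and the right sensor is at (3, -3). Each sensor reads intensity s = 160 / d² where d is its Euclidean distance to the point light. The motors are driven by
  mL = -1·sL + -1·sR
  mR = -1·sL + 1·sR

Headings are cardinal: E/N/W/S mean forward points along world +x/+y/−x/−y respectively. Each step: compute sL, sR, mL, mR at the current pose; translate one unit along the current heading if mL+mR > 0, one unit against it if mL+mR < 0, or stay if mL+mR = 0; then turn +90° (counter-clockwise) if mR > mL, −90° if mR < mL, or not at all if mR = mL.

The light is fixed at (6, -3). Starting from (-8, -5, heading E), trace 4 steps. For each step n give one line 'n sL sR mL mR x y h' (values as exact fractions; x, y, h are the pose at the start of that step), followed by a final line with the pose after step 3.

n=0: pose=(-8,-5,E); sL=80/61, sR=80/73; mL=-10720/4453, mR=-960/4453; mL+mR=-160/61 → advance -1; mR−mL=160/73 → turn +1·90°
n=1: pose=(-9,-5,N); sL=32/65, sR=32/29; mL=-3008/1885, mR=1152/1885; mL+mR=-64/65 → advance -1; mR−mL=64/29 → turn +1·90°
n=2: pose=(-9,-6,W); sL=4/9, sR=40/81; mL=-76/81, mR=4/81; mL+mR=-8/9 → advance -1; mR−mL=80/81 → turn +1·90°
n=3: pose=(-8,-6,S); sL=160/157, sR=32/65; mL=-15424/10205, mR=-5376/10205; mL+mR=-320/157 → advance -1; mR−mL=64/65 → turn +1·90°

0 80/61 80/73 -10720/4453 -960/4453 -8 -5 E
1 32/65 32/29 -3008/1885 1152/1885 -9 -5 N
2 4/9 40/81 -76/81 4/81 -9 -6 W
3 160/157 32/65 -15424/10205 -5376/10205 -8 -6 S
final -8 -5 E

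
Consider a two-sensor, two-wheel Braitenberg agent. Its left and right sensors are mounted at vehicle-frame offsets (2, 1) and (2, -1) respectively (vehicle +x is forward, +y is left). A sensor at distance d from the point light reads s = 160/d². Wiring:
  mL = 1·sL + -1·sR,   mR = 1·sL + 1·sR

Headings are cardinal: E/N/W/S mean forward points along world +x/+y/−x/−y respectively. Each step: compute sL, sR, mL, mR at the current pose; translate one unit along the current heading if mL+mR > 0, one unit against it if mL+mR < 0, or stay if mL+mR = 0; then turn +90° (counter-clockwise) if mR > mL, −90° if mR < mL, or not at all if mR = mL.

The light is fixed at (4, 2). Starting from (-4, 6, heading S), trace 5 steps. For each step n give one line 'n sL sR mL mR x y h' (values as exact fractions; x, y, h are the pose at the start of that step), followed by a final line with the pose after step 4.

0 160/53 32/17 1024/901 4416/901 -4 6 S
1 40/13 4 -12/13 92/13 -4 5 E
2 160/89 160/61 -4480/5429 24000/5429 -3 5 N
3 16/9 80/53 128/477 1568/477 -3 6 W
4 160/53 32/17 1024/901 4416/901 -4 6 S
final -4 5 E

n=0: pose=(-4,6,S); sL=160/53, sR=32/17; mL=1024/901, mR=4416/901; mL+mR=320/53 → advance +1; mR−mL=64/17 → turn +1·90°
n=1: pose=(-4,5,E); sL=40/13, sR=4; mL=-12/13, mR=92/13; mL+mR=80/13 → advance +1; mR−mL=8 → turn +1·90°
n=2: pose=(-3,5,N); sL=160/89, sR=160/61; mL=-4480/5429, mR=24000/5429; mL+mR=320/89 → advance +1; mR−mL=320/61 → turn +1·90°
n=3: pose=(-3,6,W); sL=16/9, sR=80/53; mL=128/477, mR=1568/477; mL+mR=32/9 → advance +1; mR−mL=160/53 → turn +1·90°
n=4: pose=(-4,6,S); sL=160/53, sR=32/17; mL=1024/901, mR=4416/901; mL+mR=320/53 → advance +1; mR−mL=64/17 → turn +1·90°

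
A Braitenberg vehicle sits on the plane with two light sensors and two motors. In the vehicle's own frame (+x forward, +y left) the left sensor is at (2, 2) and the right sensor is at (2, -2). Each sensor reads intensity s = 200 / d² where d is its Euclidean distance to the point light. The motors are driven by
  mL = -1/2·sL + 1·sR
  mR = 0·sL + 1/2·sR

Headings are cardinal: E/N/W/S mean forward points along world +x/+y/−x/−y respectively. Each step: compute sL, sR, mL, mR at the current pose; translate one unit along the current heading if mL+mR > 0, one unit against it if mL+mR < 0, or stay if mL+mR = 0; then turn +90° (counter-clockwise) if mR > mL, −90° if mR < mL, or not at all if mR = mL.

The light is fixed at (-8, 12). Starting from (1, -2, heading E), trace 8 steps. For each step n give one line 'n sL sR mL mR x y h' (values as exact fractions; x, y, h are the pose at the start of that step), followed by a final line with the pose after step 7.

0 40/53 200/377 3060/19981 100/377 1 -2 E
1 25/26 25/36 25/117 25/72 2 -2 N
2 200/289 40/37 7860/10693 20/37 2 -1 W
3 20/17 100/121 490/2057 50/121 1 -1 N
4 40/49 200/149 6820/7301 100/149 1 0 W
5 25/17 1 9/34 1/2 0 0 N
6 40/41 200/117 5860/4797 100/117 0 1 W
7 100/53 100/81 1250/4293 50/81 -1 1 N
final -1 2 W

n=0: pose=(1,-2,E); sL=40/53, sR=200/377; mL=3060/19981, mR=100/377; mL+mR=8360/19981 → advance +1; mR−mL=2240/19981 → turn +1·90°
n=1: pose=(2,-2,N); sL=25/26, sR=25/36; mL=25/117, mR=25/72; mL+mR=175/312 → advance +1; mR−mL=125/936 → turn +1·90°
n=2: pose=(2,-1,W); sL=200/289, sR=40/37; mL=7860/10693, mR=20/37; mL+mR=13640/10693 → advance +1; mR−mL=-2080/10693 → turn -1·90°
n=3: pose=(1,-1,N); sL=20/17, sR=100/121; mL=490/2057, mR=50/121; mL+mR=1340/2057 → advance +1; mR−mL=360/2057 → turn +1·90°
n=4: pose=(1,0,W); sL=40/49, sR=200/149; mL=6820/7301, mR=100/149; mL+mR=11720/7301 → advance +1; mR−mL=-1920/7301 → turn -1·90°
n=5: pose=(0,0,N); sL=25/17, sR=1; mL=9/34, mR=1/2; mL+mR=13/17 → advance +1; mR−mL=4/17 → turn +1·90°
n=6: pose=(0,1,W); sL=40/41, sR=200/117; mL=5860/4797, mR=100/117; mL+mR=3320/1599 → advance +1; mR−mL=-1760/4797 → turn -1·90°
n=7: pose=(-1,1,N); sL=100/53, sR=100/81; mL=1250/4293, mR=50/81; mL+mR=1300/1431 → advance +1; mR−mL=1400/4293 → turn +1·90°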